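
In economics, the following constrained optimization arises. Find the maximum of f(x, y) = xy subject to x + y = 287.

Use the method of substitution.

Substitute y = 287 - x into f(x,y) = xy:
g(x) = x(287 - x) = 287x - x^2
g'(x) = 287 - 2x = 0  =>  x = 287/2
y = 287 - 287/2 = 287/2
Maximum value = (287/2) * (287/2) = 82369/4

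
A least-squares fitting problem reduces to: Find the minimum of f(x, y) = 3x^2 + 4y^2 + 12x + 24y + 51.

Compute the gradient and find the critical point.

f(x,y) = 3x^2 + 4y^2 + 12x + 24y + 51
df/dx = 6x + (12) = 0  =>  x = -2
df/dy = 8y + (24) = 0  =>  y = -3
f(-2, -3) = 3*(-2)^2 + 4*(-3)^2 + 12*(-2) + 24*(-3) + 51 = 3
Hessian is diagonal with entries 6, 8 > 0, so this is a minimum.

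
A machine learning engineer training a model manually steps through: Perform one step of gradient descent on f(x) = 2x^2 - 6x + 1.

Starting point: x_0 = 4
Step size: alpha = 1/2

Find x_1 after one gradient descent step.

f(x) = 2x^2 - 6x + 1
f'(x) = 4x - 6
f'(4) = 4*4 + (-6) = 10
x_1 = x_0 - alpha * f'(x_0) = 4 - 1/2 * 10 = -1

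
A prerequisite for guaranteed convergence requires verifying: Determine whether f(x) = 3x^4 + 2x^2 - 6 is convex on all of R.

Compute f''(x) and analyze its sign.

f(x) = 3x^4 + 2x^2 - 6
f'(x) = 12x^3 + 4x
f''(x) = 36x^2 + 4
f''(x) = 36x^2 + 4 >= 4 > 0 for all x
Therefore, f is convex on R.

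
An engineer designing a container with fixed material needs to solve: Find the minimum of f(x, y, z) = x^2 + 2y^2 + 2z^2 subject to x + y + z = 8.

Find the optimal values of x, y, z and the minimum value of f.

Using Lagrange multipliers on f = x^2 + 2y^2 + 2z^2 with constraint x + y + z = 8:
Conditions: 2*1*x = lambda, 2*2*y = lambda, 2*2*z = lambda
So x = lambda/2, y = lambda/4, z = lambda/4
Substituting into constraint: lambda * (1) = 8
lambda = 8
x = 4, y = 2, z = 2
Minimum value = 32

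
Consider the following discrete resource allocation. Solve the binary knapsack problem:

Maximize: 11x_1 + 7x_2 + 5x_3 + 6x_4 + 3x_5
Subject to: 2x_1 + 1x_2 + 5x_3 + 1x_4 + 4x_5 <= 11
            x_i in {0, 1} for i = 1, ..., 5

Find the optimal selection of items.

Items: item 1 (v=11, w=2), item 2 (v=7, w=1), item 3 (v=5, w=5), item 4 (v=6, w=1), item 5 (v=3, w=4)
Capacity: 11
Checking all 32 subsets (w = total weight, v = total value):
  {}: w = 0, v = 0
  {1}: w = 2, v = 11
  {2}: w = 1, v = 7
  {3}: w = 5, v = 5
  {4}: w = 1, v = 6
  {5}: w = 4, v = 3
  {1, 2}: w = 3, v = 18
  {1, 3}: w = 7, v = 16
  {1, 4}: w = 3, v = 17
  {1, 5}: w = 6, v = 14
  {2, 3}: w = 6, v = 12
  {2, 4}: w = 2, v = 13
  {2, 5}: w = 5, v = 10
  {3, 4}: w = 6, v = 11
  {3, 5}: w = 9, v = 8
  {4, 5}: w = 5, v = 9
  {1, 2, 3}: w = 8, v = 23
  {1, 2, 4}: w = 4, v = 24
  {1, 2, 5}: w = 7, v = 21
  {1, 3, 4}: w = 8, v = 22
  {1, 3, 5}: w = 11, v = 19
  {1, 4, 5}: w = 7, v = 20
  {2, 3, 4}: w = 7, v = 18
  {2, 3, 5}: w = 10, v = 15
  {2, 4, 5}: w = 6, v = 16
  {3, 4, 5}: w = 10, v = 14
  {1, 2, 3, 4}: w = 9, v = 29
  {1, 2, 3, 5}: w = 12 > 11, infeasible
  {1, 2, 4, 5}: w = 8, v = 27
  {1, 3, 4, 5}: w = 12 > 11, infeasible
  {2, 3, 4, 5}: w = 11, v = 21
  {1, 2, 3, 4, 5}: w = 13 > 11, infeasible
Best feasible subset: items [1, 2, 3, 4]
Total weight: 9 <= 11, total value: 29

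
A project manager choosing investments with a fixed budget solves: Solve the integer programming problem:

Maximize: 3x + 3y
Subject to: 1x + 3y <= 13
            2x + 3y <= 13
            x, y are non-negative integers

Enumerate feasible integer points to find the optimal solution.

Constraint 1: 1x + 3y <= 13
Constraint 2: 2x + 3y <= 13
Feasible x range (need y >= 0): 0 <= x <= min(13/1, 13/2) => x in {0, ..., 6}.
Enumerate feasible integer points row by row (the coefficient of y is 3 > 0, so for each x the largest feasible y gives the best value):
  x = 0: y <= min((13 - 1*0)/3, (13 - 2*0)/3) => y in {0, ..., 4}; best 3*0 + 3*4 = 12
  x = 1: y <= min((13 - 1*1)/3, (13 - 2*1)/3) => y in {0, ..., 3}; best 3*1 + 3*3 = 12
  x = 2: y <= min((13 - 1*2)/3, (13 - 2*2)/3) => y in {0, ..., 3}; best 3*2 + 3*3 = 15
  x = 3: y <= min((13 - 1*3)/3, (13 - 2*3)/3) => y in {0, ..., 2}; best 3*3 + 3*2 = 15
  x = 4: y <= min((13 - 1*4)/3, (13 - 2*4)/3) => y in {0, ..., 1}; best 3*4 + 3*1 = 15
  x = 5: y <= min((13 - 1*5)/3, (13 - 2*5)/3) => y in {0, ..., 1}; best 3*5 + 3*1 = 18
  x = 6: y <= min((13 - 1*6)/3, (13 - 2*6)/3) => y in {0}; best 3*6 + 3*0 = 18
The maximum 3x + 3y = 18 is achieved at x = 5, y = 1.
(The same value 18 is also attained at (6, 0).)
Check: 1*5 + 3*1 = 8 <= 13 and 2*5 + 3*1 = 13 <= 13.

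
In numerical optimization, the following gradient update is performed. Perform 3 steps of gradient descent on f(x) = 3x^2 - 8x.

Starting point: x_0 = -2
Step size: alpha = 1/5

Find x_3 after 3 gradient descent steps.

f(x) = 3x^2 - 8x, f'(x) = 6x + (-8)
Step 1: f'(-2) = -20, x_1 = -2 - 1/5 * -20 = 2
Step 2: f'(2) = 4, x_2 = 2 - 1/5 * 4 = 6/5
Step 3: f'(6/5) = -4/5, x_3 = 6/5 - 1/5 * -4/5 = 34/25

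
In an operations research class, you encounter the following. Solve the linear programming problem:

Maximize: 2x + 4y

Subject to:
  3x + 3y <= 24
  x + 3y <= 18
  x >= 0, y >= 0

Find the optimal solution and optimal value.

Feasible vertices: (0, 0), (0, 6), (3, 5), (8, 0)
Objective 2x + 4y at each:
  (0, 0): 0
  (0, 6): 24
  (3, 5): 26
  (8, 0): 16
Maximum is 26 at (3, 5).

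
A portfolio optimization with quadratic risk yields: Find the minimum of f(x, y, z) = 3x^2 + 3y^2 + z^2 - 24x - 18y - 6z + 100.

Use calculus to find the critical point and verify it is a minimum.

f(x,y,z) = 3x^2 + 3y^2 + z^2 - 24x - 18y - 6z + 100
df/dx = 6x + (-24) = 0 => x = 4
df/dy = 6y + (-18) = 0 => y = 3
df/dz = 2z + (-6) = 0 => z = 3
f(4,3,3) = 3*(4)^2 + 3*(3)^2 + 1*(3)^2 + -24*(4) + -18*(3) + -6*(3) + 100 = 16
Hessian is diagonal with entries 6, 6, 2 > 0, confirmed minimum.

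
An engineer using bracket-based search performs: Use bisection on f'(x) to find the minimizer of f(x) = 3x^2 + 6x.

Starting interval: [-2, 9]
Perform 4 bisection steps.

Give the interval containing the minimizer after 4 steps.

Finding critical point of f(x) = 3x^2 + 6x using bisection on f'(x) = 6x + 6.
f'(x) = 0 when x = -1.
Starting interval: [-2, 9]
Step 1: mid = 7/2, f'(mid) = 27, new interval = [-2, 7/2]
Step 2: mid = 3/4, f'(mid) = 21/2, new interval = [-2, 3/4]
Step 3: mid = -5/8, f'(mid) = 9/4, new interval = [-2, -5/8]
Step 4: mid = -21/16, f'(mid) = -15/8, new interval = [-21/16, -5/8]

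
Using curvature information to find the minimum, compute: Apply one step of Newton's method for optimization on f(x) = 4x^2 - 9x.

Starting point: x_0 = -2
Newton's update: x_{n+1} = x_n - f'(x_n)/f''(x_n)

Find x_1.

f(x) = 4x^2 - 9x
f'(x) = 8x + (-9), f''(x) = 8
Newton step: x_1 = x_0 - f'(x_0)/f''(x_0)
f'(-2) = -25
x_1 = -2 - -25/8 = 9/8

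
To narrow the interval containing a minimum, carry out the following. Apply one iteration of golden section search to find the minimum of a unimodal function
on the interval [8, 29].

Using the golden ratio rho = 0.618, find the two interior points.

Golden section search on [8, 29].
Golden ratio rho = 0.618 (approx).
Interior points:
  x_1 = 8 + (1-0.618)*21 = 16.0220
  x_2 = 8 + 0.618*21 = 20.9780
Compare f(x_1) and f(x_2) to determine which subinterval to keep.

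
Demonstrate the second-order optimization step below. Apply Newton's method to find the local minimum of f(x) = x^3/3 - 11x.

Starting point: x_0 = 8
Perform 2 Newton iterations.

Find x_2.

f(x) = x^3/3 - 11x
f'(x) = x^2 - 11, f''(x) = 2x
Newton update: x_{n+1} = x_n - (x_n^2 - 11)/(2*x_n)
Step 1: x_0 = 8, f'=53, f''=16, x_1 = 75/16
Step 2: x_1 = 75/16, f'=2809/256, f''=75/8, x_2 = 8441/2400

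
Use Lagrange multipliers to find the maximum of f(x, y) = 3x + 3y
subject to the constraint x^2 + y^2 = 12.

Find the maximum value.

Set up Lagrange conditions: grad f = lambda * grad g
  3 = 2*lambda*x
  3 = 2*lambda*y
From these: x/y = 3/3, so x = 3t, y = 3t for some t.
Substitute into constraint: (3t)^2 + (3t)^2 = 12
  t^2 * 18 = 12
  t = sqrt(12/18)
Maximum = 3*x + 3*y = (3^2 + 3^2)*t = 18 * sqrt(12/18) = sqrt(216)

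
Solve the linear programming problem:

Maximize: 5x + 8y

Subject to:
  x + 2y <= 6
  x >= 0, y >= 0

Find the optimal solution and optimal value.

The feasible region has vertices at [(0, 0), (6, 0), (0, 3)].
Checking objective 5x + 8y at each vertex:
  (0, 0): 5*0 + 8*0 = 0
  (6, 0): 5*6 + 8*0 = 30
  (0, 3): 5*0 + 8*3 = 24
Maximum is 30 at (6, 0).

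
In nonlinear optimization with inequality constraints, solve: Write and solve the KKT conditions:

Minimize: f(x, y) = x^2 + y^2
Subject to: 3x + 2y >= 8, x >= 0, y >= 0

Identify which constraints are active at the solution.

KKT conditions for min x^2 + y^2 s.t. 3x + 2y >= 8, x >= 0, y >= 0:
Stationarity: 2x = mu*3 + mu_x, 2y = mu*2 + mu_y, with mu, mu_x, mu_y >= 0
Complementary slackness: mu*(3x + 2y - 8) = 0, mu_x*x = 0, mu_y*y = 0
(0, 0) is infeasible (3*0 + 2*0 < 8), so if mu = 0 stationarity would force x = mu_x/2 >= 0, y = mu_y/2 >= 0 with mu_x*x = mu_y*y = 0, i.e. x = y = 0: contradiction. Hence mu > 0 and 3x + 2y = 8 is active.
Try x > 0, y > 0 (so mu_x = mu_y = 0): x = 3*mu/2, y = 2*mu/2
Substitute: 3*(3*mu/2) + 2*(2*mu/2) = 8
  mu*13/2 = 8 => mu = 16/13
x* = 24/13 > 0, y* = 16/13 > 0, consistent with mu_x = mu_y = 0.
f is convex and the constraints are linear, so this KKT point is the global minimum.
f* = 64/13
Active constraints: 3x + 2y >= 8 (holds with equality, mu = 16/13 > 0); x >= 0 and y >= 0 are inactive (mu_x = mu_y = 0).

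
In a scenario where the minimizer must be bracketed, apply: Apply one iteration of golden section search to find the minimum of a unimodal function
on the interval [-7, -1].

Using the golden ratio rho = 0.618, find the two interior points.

Golden section search on [-7, -1].
Golden ratio rho = 0.618 (approx).
Interior points:
  x_1 = -7 + (1-0.618)*6 = -4.7080
  x_2 = -7 + 0.618*6 = -3.2920
Compare f(x_1) and f(x_2) to determine which subinterval to keep.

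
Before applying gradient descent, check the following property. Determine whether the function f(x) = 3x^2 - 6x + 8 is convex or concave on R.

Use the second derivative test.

f(x) = 3x^2 - 6x + 8
f'(x) = 6x - 6
f''(x) = 6
Since f''(x) = 6 > 0 for all x, f is convex on R.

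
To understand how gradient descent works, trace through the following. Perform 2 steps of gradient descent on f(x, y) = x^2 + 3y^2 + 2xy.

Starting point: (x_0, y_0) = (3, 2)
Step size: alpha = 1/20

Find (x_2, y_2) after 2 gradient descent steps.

f(x,y) = x^2 + 3y^2 + 2xy
grad_x = 2x + 2y, grad_y = 6y + 2x
Step 1: grad = (10, 18), (5/2, 11/10)
Step 2: grad = (36/5, 58/5), (107/50, 13/25)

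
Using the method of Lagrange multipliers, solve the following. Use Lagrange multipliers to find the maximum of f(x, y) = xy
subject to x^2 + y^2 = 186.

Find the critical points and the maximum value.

Lagrange conditions: y = 2*lambda*x and x = 2*lambda*y
If x = 0 then y = 0, violating the constraint, so x, y != 0.
Dividing: y/x = x/y => x^2 = y^2 => y = x or y = -x
Constraint: 2x^2 = 186 => x^2 = 93 => x = +/-sqrt(93)
Critical points: (sqrt(93), sqrt(93)), (-sqrt(93), -sqrt(93)), (sqrt(93), -sqrt(93)), (-sqrt(93), sqrt(93))
  y = x:  xy = x^2 = 93  at (sqrt(93), sqrt(93)) and (-sqrt(93), -sqrt(93))
  y = -x: xy = -x^2 = -93 at (sqrt(93), -sqrt(93)) and (-sqrt(93), sqrt(93))
Maximum xy = 93 at (sqrt(93), sqrt(93)) and (-sqrt(93), -sqrt(93))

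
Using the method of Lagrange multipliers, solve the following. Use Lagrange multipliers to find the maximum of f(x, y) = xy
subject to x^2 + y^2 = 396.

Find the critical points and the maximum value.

Lagrange conditions: y = 2*lambda*x and x = 2*lambda*y
If x = 0 then y = 0, violating the constraint, so x, y != 0.
Dividing: y/x = x/y => x^2 = y^2 => y = x or y = -x
Constraint: 2x^2 = 396 => x^2 = 198 => x = +/-sqrt(198)
Critical points: (sqrt(198), sqrt(198)), (-sqrt(198), -sqrt(198)), (sqrt(198), -sqrt(198)), (-sqrt(198), sqrt(198))
  y = x:  xy = x^2 = 198  at (sqrt(198), sqrt(198)) and (-sqrt(198), -sqrt(198))
  y = -x: xy = -x^2 = -198 at (sqrt(198), -sqrt(198)) and (-sqrt(198), sqrt(198))
Maximum xy = 198 at (sqrt(198), sqrt(198)) and (-sqrt(198), -sqrt(198))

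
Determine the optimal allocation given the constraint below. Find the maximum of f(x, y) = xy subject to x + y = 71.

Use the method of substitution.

Substitute y = 71 - x into f(x,y) = xy:
g(x) = x(71 - x) = 71x - x^2
g'(x) = 71 - 2x = 0  =>  x = 71/2
y = 71 - 71/2 = 71/2
Maximum value = (71/2) * (71/2) = 5041/4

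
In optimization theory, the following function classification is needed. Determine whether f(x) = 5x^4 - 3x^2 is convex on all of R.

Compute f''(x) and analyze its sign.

f(x) = 5x^4 - 3x^2
f'(x) = 20x^3 + -6x
f''(x) = 60x^2 + -6
f''(0) = -6 < 0, so not convex near x = 0
Therefore, f is not globally convex on R.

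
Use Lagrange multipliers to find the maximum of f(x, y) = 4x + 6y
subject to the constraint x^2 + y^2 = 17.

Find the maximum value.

Set up Lagrange conditions: grad f = lambda * grad g
  4 = 2*lambda*x
  6 = 2*lambda*y
From these: x/y = 4/6, so x = 4t, y = 6t for some t.
Substitute into constraint: (4t)^2 + (6t)^2 = 17
  t^2 * 52 = 17
  t = sqrt(17/52)
Maximum = 4*x + 6*y = (4^2 + 6^2)*t = 52 * sqrt(17/52) = sqrt(884)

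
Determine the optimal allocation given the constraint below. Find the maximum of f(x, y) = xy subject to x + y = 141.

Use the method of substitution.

Substitute y = 141 - x into f(x,y) = xy:
g(x) = x(141 - x) = 141x - x^2
g'(x) = 141 - 2x = 0  =>  x = 141/2
y = 141 - 141/2 = 141/2
Maximum value = (141/2) * (141/2) = 19881/4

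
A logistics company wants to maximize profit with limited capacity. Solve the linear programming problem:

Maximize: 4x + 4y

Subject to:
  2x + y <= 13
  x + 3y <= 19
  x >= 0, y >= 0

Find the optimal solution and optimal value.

Feasible vertices: (0, 0), (0, 19/3), (4, 5), (13/2, 0)
Objective 4x + 4y at each:
  (0, 0): 0
  (0, 19/3): 76/3
  (4, 5): 36
  (13/2, 0): 26
Maximum is 36 at (4, 5).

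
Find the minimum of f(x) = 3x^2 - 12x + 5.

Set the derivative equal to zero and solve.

f(x) = 3x^2 - 12x + 5
f'(x) = 6x + (-12) = 0
x = 12/6 = 2
f(2) = -7
Since f''(x) = 6 > 0, this is a minimum.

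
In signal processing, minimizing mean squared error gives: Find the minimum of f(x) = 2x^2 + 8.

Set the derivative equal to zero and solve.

f(x) = 2x^2 + 8
f'(x) = 4x + (0) = 0
x = 0/4 = 0
f(0) = 8
Since f''(x) = 4 > 0, this is a minimum.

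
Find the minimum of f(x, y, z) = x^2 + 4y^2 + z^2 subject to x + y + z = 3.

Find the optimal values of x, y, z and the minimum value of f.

Using Lagrange multipliers on f = x^2 + 4y^2 + z^2 with constraint x + y + z = 3:
Conditions: 2*1*x = lambda, 2*4*y = lambda, 2*1*z = lambda
So x = lambda/2, y = lambda/8, z = lambda/2
Substituting into constraint: lambda * (9/8) = 3
lambda = 8/3
x = 4/3, y = 1/3, z = 4/3
Minimum value = 4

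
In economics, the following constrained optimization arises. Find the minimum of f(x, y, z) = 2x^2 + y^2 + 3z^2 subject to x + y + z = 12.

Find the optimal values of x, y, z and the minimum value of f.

Using Lagrange multipliers on f = 2x^2 + y^2 + 3z^2 with constraint x + y + z = 12:
Conditions: 2*2*x = lambda, 2*1*y = lambda, 2*3*z = lambda
So x = lambda/4, y = lambda/2, z = lambda/6
Substituting into constraint: lambda * (11/12) = 12
lambda = 144/11
x = 36/11, y = 72/11, z = 24/11
Minimum value = 864/11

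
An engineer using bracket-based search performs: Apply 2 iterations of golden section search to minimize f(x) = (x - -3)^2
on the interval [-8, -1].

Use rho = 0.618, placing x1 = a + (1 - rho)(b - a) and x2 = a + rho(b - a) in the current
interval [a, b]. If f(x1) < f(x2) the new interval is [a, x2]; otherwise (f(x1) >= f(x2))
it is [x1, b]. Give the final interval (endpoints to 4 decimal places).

Golden section search for min of f(x) = (x - -3)^2 on [-8, -1].
Each step: x1 = a + (1 - rho)(b - a), x2 = a + rho(b - a); if f(x1) < f(x2) keep [a, x2], otherwise keep [x1, b].
Step 1: [-8.0000, -1.0000], x1=-5.3260 (f=5.4103), x2=-3.6740 (f=0.4543); f(x1) > f(x2) => keep [-5.3260, -1.0000]
Step 2: [-5.3260, -1.0000], x1=-3.6735 (f=0.4536), x2=-2.6525 (f=0.1207); f(x1) > f(x2) => keep [-3.6735, -1.0000]
Final interval: [-3.6735, -1.0000]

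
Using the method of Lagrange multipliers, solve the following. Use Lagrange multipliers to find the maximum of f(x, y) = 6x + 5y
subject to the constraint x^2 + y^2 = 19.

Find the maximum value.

Set up Lagrange conditions: grad f = lambda * grad g
  6 = 2*lambda*x
  5 = 2*lambda*y
From these: x/y = 6/5, so x = 6t, y = 5t for some t.
Substitute into constraint: (6t)^2 + (5t)^2 = 19
  t^2 * 61 = 19
  t = sqrt(19/61)
Maximum = 6*x + 5*y = (6^2 + 5^2)*t = 61 * sqrt(19/61) = sqrt(1159)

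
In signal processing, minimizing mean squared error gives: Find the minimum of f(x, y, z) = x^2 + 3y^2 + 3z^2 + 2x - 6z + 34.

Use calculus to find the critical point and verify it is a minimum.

f(x,y,z) = x^2 + 3y^2 + 3z^2 + 2x - 6z + 34
df/dx = 2x + (2) = 0 => x = -1
df/dy = 6y + (0) = 0 => y = 0
df/dz = 6z + (-6) = 0 => z = 1
f(-1,0,1) = 1*(-1)^2 + 3*(0)^2 + 3*(1)^2 + 2*(-1) + -6*(1) + 34 = 30
Hessian is diagonal with entries 2, 6, 6 > 0, confirmed minimum.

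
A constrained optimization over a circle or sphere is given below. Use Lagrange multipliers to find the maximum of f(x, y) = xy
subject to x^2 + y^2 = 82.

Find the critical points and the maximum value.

Lagrange conditions: y = 2*lambda*x and x = 2*lambda*y
If x = 0 then y = 0, violating the constraint, so x, y != 0.
Dividing: y/x = x/y => x^2 = y^2 => y = x or y = -x
Constraint: 2x^2 = 82 => x^2 = 41 => x = +/-sqrt(41)
Critical points: (sqrt(41), sqrt(41)), (-sqrt(41), -sqrt(41)), (sqrt(41), -sqrt(41)), (-sqrt(41), sqrt(41))
  y = x:  xy = x^2 = 41  at (sqrt(41), sqrt(41)) and (-sqrt(41), -sqrt(41))
  y = -x: xy = -x^2 = -41 at (sqrt(41), -sqrt(41)) and (-sqrt(41), sqrt(41))
Maximum xy = 41 at (sqrt(41), sqrt(41)) and (-sqrt(41), -sqrt(41))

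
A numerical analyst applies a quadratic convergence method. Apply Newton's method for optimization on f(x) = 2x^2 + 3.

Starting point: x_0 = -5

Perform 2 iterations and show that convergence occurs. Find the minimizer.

f(x) = 2x^2 + 3, f'(x) = 4x + (0), f''(x) = 4
Step 1: f'(-5) = -20, x_1 = -5 - -20/4 = 0
Step 2: f'(0) = 0, x_2 = 0 (converged)
Newton's method converges in 1 step for quadratics.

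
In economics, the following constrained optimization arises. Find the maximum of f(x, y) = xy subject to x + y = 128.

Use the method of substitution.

Substitute y = 128 - x into f(x,y) = xy:
g(x) = x(128 - x) = 128x - x^2
g'(x) = 128 - 2x = 0  =>  x = 64
y = 128 - 64 = 64
Maximum value = 64 * 64 = 4096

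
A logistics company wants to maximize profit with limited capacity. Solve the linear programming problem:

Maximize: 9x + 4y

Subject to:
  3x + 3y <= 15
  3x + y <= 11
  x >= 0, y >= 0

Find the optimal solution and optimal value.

Feasible vertices: (0, 0), (0, 5), (3, 2), (11/3, 0)
Objective 9x + 4y at each:
  (0, 0): 0
  (0, 5): 20
  (3, 2): 35
  (11/3, 0): 33
Maximum is 35 at (3, 2).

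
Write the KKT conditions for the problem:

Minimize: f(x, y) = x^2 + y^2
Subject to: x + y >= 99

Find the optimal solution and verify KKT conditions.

KKT conditions for min x^2 + y^2 s.t. x + y >= 99:
Stationarity: 2x = mu, 2y = mu
So x = y = mu/2.
Complementary slackness: mu*(x + y - 99) = 0
Primal feasibility: x + y >= 99; dual feasibility: mu >= 0
If mu = 0 then x = y = 0, but 0 + 0 < 99 is infeasible, so the constraint is active.
Constraint active: x + y = 2*(mu/2) = 99 => mu = 99
x = y = 99/2, f = 9801/2
Verify: stationarity 2*(99/2) = 99 = mu; primal 99/2 + 99/2 = 99 >= 99; dual mu = 99 >= 0; complementary slackness 99*(99 - 99) = 0. All KKT conditions hold.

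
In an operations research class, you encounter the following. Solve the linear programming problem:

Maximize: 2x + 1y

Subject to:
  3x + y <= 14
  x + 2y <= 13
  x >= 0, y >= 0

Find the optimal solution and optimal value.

Feasible vertices: (0, 0), (0, 13/2), (3, 5), (14/3, 0)
Objective 2x + 1y at each:
  (0, 0): 0
  (0, 13/2): 13/2
  (3, 5): 11
  (14/3, 0): 28/3
Maximum is 11 at (3, 5).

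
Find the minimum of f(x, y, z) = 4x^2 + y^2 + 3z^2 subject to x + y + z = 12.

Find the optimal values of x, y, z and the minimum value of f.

Using Lagrange multipliers on f = 4x^2 + y^2 + 3z^2 with constraint x + y + z = 12:
Conditions: 2*4*x = lambda, 2*1*y = lambda, 2*3*z = lambda
So x = lambda/8, y = lambda/2, z = lambda/6
Substituting into constraint: lambda * (19/24) = 12
lambda = 288/19
x = 36/19, y = 144/19, z = 48/19
Minimum value = 1728/19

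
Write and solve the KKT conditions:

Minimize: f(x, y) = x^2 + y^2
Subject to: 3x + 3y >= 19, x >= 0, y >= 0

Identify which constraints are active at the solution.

KKT conditions for min x^2 + y^2 s.t. 3x + 3y >= 19, x >= 0, y >= 0:
Stationarity: 2x = mu*3 + mu_x, 2y = mu*3 + mu_y, with mu, mu_x, mu_y >= 0
Complementary slackness: mu*(3x + 3y - 19) = 0, mu_x*x = 0, mu_y*y = 0
(0, 0) is infeasible (3*0 + 3*0 < 19), so if mu = 0 stationarity would force x = mu_x/2 >= 0, y = mu_y/2 >= 0 with mu_x*x = mu_y*y = 0, i.e. x = y = 0: contradiction. Hence mu > 0 and 3x + 3y = 19 is active.
Try x > 0, y > 0 (so mu_x = mu_y = 0): x = 3*mu/2, y = 3*mu/2
Substitute: 3*(3*mu/2) + 3*(3*mu/2) = 19
  mu*18/2 = 19 => mu = 19/9
x* = 19/6 > 0, y* = 19/6 > 0, consistent with mu_x = mu_y = 0.
f is convex and the constraints are linear, so this KKT point is the global minimum.
f* = 361/18
Active constraints: 3x + 3y >= 19 (holds with equality, mu = 19/9 > 0); x >= 0 and y >= 0 are inactive (mu_x = mu_y = 0).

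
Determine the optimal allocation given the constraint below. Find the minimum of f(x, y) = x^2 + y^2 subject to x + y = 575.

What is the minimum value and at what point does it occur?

Substitute y = 575 - x into f(x,y) = x^2 + y^2:
g(x) = x^2 + (575 - x)^2 = 2x^2 - 1150x + 330625
g'(x) = 4x - 1150 = 0  =>  x = 575/2
y = 575 - 575/2 = 575/2
Minimum value = (575/2)^2 + (575/2)^2 = 330625/2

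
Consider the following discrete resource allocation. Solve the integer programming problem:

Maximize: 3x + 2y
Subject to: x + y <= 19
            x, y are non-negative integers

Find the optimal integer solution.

Objective: 3x + 2y, constraint: x + y <= 19
Coefficient of x is 3 >= coefficient of y is 2, so allocate the entire budget to x.
Optimal: x = 19, y = 0, value = 57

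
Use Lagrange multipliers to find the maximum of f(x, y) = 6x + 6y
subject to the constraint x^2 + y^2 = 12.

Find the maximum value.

Set up Lagrange conditions: grad f = lambda * grad g
  6 = 2*lambda*x
  6 = 2*lambda*y
From these: x/y = 6/6, so x = 6t, y = 6t for some t.
Substitute into constraint: (6t)^2 + (6t)^2 = 12
  t^2 * 72 = 12
  t = sqrt(12/72)
Maximum = 6*x + 6*y = (6^2 + 6^2)*t = 72 * sqrt(12/72) = sqrt(864)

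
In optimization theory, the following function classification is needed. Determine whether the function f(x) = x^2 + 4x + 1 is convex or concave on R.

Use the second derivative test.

f(x) = x^2 + 4x + 1
f'(x) = 2x + 4
f''(x) = 2
Since f''(x) = 2 > 0 for all x, f is convex on R.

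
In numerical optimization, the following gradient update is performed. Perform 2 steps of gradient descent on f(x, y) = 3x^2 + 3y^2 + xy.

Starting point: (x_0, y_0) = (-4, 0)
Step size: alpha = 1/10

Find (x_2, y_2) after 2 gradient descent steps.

f(x,y) = 3x^2 + 3y^2 + xy
grad_x = 6x + 1y, grad_y = 6y + 1x
Step 1: grad = (-24, -4), (-8/5, 2/5)
Step 2: grad = (-46/5, 4/5), (-17/25, 8/25)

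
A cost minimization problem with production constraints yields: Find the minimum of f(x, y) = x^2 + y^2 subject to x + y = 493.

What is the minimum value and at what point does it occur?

Substitute y = 493 - x into f(x,y) = x^2 + y^2:
g(x) = x^2 + (493 - x)^2 = 2x^2 - 986x + 243049
g'(x) = 4x - 986 = 0  =>  x = 493/2
y = 493 - 493/2 = 493/2
Minimum value = (493/2)^2 + (493/2)^2 = 243049/2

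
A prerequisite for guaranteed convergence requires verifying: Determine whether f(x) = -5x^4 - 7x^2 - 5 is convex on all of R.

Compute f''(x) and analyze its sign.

f(x) = -5x^4 - 7x^2 - 5
f'(x) = -20x^3 + -14x
f''(x) = -60x^2 + -14
f''(x) = -60x^2 + -14 <= -14 < 0 for all x
Therefore, f is concave on R.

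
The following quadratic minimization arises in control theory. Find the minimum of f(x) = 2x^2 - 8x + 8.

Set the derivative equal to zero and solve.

f(x) = 2x^2 - 8x + 8
f'(x) = 4x + (-8) = 0
x = 8/4 = 2
f(2) = 0
Since f''(x) = 4 > 0, this is a minimum.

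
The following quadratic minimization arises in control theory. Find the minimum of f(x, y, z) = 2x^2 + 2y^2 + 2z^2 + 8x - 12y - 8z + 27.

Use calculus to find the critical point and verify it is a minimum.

f(x,y,z) = 2x^2 + 2y^2 + 2z^2 + 8x - 12y - 8z + 27
df/dx = 4x + (8) = 0 => x = -2
df/dy = 4y + (-12) = 0 => y = 3
df/dz = 4z + (-8) = 0 => z = 2
f(-2,3,2) = 2*(-2)^2 + 2*(3)^2 + 2*(2)^2 + 8*(-2) + -12*(3) + -8*(2) + 27 = -7
Hessian is diagonal with entries 4, 4, 4 > 0, confirmed minimum.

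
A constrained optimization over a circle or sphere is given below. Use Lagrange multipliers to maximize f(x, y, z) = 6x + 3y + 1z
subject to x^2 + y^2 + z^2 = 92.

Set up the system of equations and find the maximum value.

Lagrange conditions: 6 = 2*lambda*x, 3 = 2*lambda*y, 1 = 2*lambda*z
So x:6 = y:3 = z:1, i.e. x = 6t, y = 3t, z = 1t
Constraint: t^2*(6^2 + 3^2 + 1^2) = 92
  t^2 * 46 = 92  =>  t = sqrt(2)
Maximum = 6*6t + 3*3t + 1*1t = 46*sqrt(2) = sqrt(4232)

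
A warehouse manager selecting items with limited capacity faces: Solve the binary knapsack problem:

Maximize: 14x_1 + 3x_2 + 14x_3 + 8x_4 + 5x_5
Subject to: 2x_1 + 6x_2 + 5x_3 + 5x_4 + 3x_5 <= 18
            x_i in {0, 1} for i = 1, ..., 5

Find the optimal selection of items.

Items: item 1 (v=14, w=2), item 2 (v=3, w=6), item 3 (v=14, w=5), item 4 (v=8, w=5), item 5 (v=5, w=3)
Capacity: 18
Checking all 32 subsets (w = total weight, v = total value):
  {}: w = 0, v = 0
  {1}: w = 2, v = 14
  {2}: w = 6, v = 3
  {3}: w = 5, v = 14
  {4}: w = 5, v = 8
  {5}: w = 3, v = 5
  {1, 2}: w = 8, v = 17
  {1, 3}: w = 7, v = 28
  {1, 4}: w = 7, v = 22
  {1, 5}: w = 5, v = 19
  {2, 3}: w = 11, v = 17
  {2, 4}: w = 11, v = 11
  {2, 5}: w = 9, v = 8
  {3, 4}: w = 10, v = 22
  {3, 5}: w = 8, v = 19
  {4, 5}: w = 8, v = 13
  {1, 2, 3}: w = 13, v = 31
  {1, 2, 4}: w = 13, v = 25
  {1, 2, 5}: w = 11, v = 22
  {1, 3, 4}: w = 12, v = 36
  {1, 3, 5}: w = 10, v = 33
  {1, 4, 5}: w = 10, v = 27
  {2, 3, 4}: w = 16, v = 25
  {2, 3, 5}: w = 14, v = 22
  {2, 4, 5}: w = 14, v = 16
  {3, 4, 5}: w = 13, v = 27
  {1, 2, 3, 4}: w = 18, v = 39
  {1, 2, 3, 5}: w = 16, v = 36
  {1, 2, 4, 5}: w = 16, v = 30
  {1, 3, 4, 5}: w = 15, v = 41
  {2, 3, 4, 5}: w = 19 > 18, infeasible
  {1, 2, 3, 4, 5}: w = 21 > 18, infeasible
Best feasible subset: items [1, 3, 4, 5]
Total weight: 15 <= 18, total value: 41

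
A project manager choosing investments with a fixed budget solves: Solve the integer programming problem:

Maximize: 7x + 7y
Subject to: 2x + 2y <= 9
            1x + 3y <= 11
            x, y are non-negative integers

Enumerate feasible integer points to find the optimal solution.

Constraint 1: 2x + 2y <= 9
Constraint 2: 1x + 3y <= 11
Feasible x range (need y >= 0): 0 <= x <= min(9/2, 11/1) => x in {0, ..., 4}.
Enumerate feasible integer points row by row (the coefficient of y is 7 > 0, so for each x the largest feasible y gives the best value):
  x = 0: y <= min((9 - 2*0)/2, (11 - 1*0)/3) => y in {0, ..., 3}; best 7*0 + 7*3 = 21
  x = 1: y <= min((9 - 2*1)/2, (11 - 1*1)/3) => y in {0, ..., 3}; best 7*1 + 7*3 = 28
  x = 2: y <= min((9 - 2*2)/2, (11 - 1*2)/3) => y in {0, ..., 2}; best 7*2 + 7*2 = 28
  x = 3: y <= min((9 - 2*3)/2, (11 - 1*3)/3) => y in {0, ..., 1}; best 7*3 + 7*1 = 28
  x = 4: y <= min((9 - 2*4)/2, (11 - 1*4)/3) => y in {0}; best 7*4 + 7*0 = 28
The maximum 7x + 7y = 28 is achieved at x = 1, y = 3.
(The same value 28 is also attained at (2, 2), (3, 1), (4, 0).)
Check: 2*1 + 2*3 = 8 <= 9 and 1*1 + 3*3 = 10 <= 11.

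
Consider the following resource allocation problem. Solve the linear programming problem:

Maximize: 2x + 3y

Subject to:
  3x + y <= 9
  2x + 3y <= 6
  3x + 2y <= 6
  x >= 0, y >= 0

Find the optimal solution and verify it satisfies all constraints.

Feasible vertices: (0, 0), (0, 2), (6/5, 6/5), (2, 0)
Objective 2x + 3y at each vertex:
  (0, 0): 0
  (0, 2): 6
  (6/5, 6/5): 6
  (2, 0): 4
Maximum is 6 at (0, 2).
Verify constraints at (x, y) = (0, 2):
  3*0 + 1*2 = 2 <= 9
  2*0 + 3*2 = 6 <= 6 (active)
  3*0 + 2*2 = 4 <= 6
  x = 0 >= 0, y = 2 >= 0. All constraints satisfied.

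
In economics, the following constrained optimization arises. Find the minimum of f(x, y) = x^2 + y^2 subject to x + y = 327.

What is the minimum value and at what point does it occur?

Substitute y = 327 - x into f(x,y) = x^2 + y^2:
g(x) = x^2 + (327 - x)^2 = 2x^2 - 654x + 106929
g'(x) = 4x - 654 = 0  =>  x = 327/2
y = 327 - 327/2 = 327/2
Minimum value = (327/2)^2 + (327/2)^2 = 106929/2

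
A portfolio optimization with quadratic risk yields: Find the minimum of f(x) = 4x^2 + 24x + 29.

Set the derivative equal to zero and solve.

f(x) = 4x^2 + 24x + 29
f'(x) = 8x + (24) = 0
x = -24/8 = -3
f(-3) = -7
Since f''(x) = 8 > 0, this is a minimum.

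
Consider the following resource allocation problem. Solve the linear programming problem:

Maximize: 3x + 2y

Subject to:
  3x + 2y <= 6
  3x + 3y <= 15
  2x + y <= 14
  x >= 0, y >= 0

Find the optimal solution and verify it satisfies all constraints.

Feasible vertices: (0, 0), (0, 3), (2, 0)
Objective 3x + 2y at each vertex:
  (0, 0): 0
  (0, 3): 6
  (2, 0): 6
Maximum is 6 at (0, 3).
Verify constraints at (x, y) = (0, 3):
  3*0 + 2*3 = 6 <= 6 (active)
  3*0 + 3*3 = 9 <= 15
  2*0 + 1*3 = 3 <= 14
  x = 0 >= 0, y = 3 >= 0. All constraints satisfied.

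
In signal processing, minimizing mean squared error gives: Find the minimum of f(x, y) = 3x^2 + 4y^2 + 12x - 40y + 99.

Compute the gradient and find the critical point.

f(x,y) = 3x^2 + 4y^2 + 12x - 40y + 99
df/dx = 6x + (12) = 0  =>  x = -2
df/dy = 8y + (-40) = 0  =>  y = 5
f(-2, 5) = 3*(-2)^2 + 4*(5)^2 + 12*(-2) + -40*(5) + 99 = -13
Hessian is diagonal with entries 6, 8 > 0, so this is a minimum.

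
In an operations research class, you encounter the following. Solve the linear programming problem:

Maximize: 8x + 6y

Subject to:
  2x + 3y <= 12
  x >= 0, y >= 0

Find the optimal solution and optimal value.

The feasible region has vertices at [(0, 0), (6, 0), (0, 4)].
Checking objective 8x + 6y at each vertex:
  (0, 0): 8*0 + 6*0 = 0
  (6, 0): 8*6 + 6*0 = 48
  (0, 4): 8*0 + 6*4 = 24
Maximum is 48 at (6, 0).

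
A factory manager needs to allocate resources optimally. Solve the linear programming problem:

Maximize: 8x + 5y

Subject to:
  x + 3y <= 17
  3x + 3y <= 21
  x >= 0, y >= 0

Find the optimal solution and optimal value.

Feasible vertices: (0, 0), (0, 17/3), (2, 5), (7, 0)
Objective 8x + 5y at each:
  (0, 0): 0
  (0, 17/3): 85/3
  (2, 5): 41
  (7, 0): 56
Maximum is 56 at (7, 0).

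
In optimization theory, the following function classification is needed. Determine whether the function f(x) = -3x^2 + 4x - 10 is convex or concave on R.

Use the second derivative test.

f(x) = -3x^2 + 4x - 10
f'(x) = -6x + 4
f''(x) = -6
Since f''(x) = -6 < 0 for all x, f is concave on R.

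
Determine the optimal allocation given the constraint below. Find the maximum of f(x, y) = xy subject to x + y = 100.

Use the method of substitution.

Substitute y = 100 - x into f(x,y) = xy:
g(x) = x(100 - x) = 100x - x^2
g'(x) = 100 - 2x = 0  =>  x = 50
y = 100 - 50 = 50
Maximum value = 50 * 50 = 2500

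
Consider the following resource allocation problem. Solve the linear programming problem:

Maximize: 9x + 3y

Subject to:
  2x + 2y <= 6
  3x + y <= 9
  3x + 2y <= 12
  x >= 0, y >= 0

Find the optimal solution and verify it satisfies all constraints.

Feasible vertices: (0, 0), (0, 3), (3, 0)
Objective 9x + 3y at each vertex:
  (0, 0): 0
  (0, 3): 9
  (3, 0): 27
Maximum is 27 at (3, 0).
Verify constraints at (x, y) = (3, 0):
  2*3 + 2*0 = 6 <= 6 (active)
  3*3 + 1*0 = 9 <= 9 (active)
  3*3 + 2*0 = 9 <= 12
  x = 3 >= 0, y = 0 >= 0. All constraints satisfied.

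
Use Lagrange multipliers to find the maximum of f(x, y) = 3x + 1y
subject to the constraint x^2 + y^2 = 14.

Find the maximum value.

Set up Lagrange conditions: grad f = lambda * grad g
  3 = 2*lambda*x
  1 = 2*lambda*y
From these: x/y = 3/1, so x = 3t, y = 1t for some t.
Substitute into constraint: (3t)^2 + (1t)^2 = 14
  t^2 * 10 = 14
  t = sqrt(14/10)
Maximum = 3*x + 1*y = (3^2 + 1^2)*t = 10 * sqrt(14/10) = sqrt(140)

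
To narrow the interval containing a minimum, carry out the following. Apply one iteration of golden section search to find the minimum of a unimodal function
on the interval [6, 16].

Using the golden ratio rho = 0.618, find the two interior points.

Golden section search on [6, 16].
Golden ratio rho = 0.618 (approx).
Interior points:
  x_1 = 6 + (1-0.618)*10 = 9.8200
  x_2 = 6 + 0.618*10 = 12.1800
Compare f(x_1) and f(x_2) to determine which subinterval to keep.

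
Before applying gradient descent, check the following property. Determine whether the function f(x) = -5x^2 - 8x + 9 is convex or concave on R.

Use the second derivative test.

f(x) = -5x^2 - 8x + 9
f'(x) = -10x - 8
f''(x) = -10
Since f''(x) = -10 < 0 for all x, f is concave on R.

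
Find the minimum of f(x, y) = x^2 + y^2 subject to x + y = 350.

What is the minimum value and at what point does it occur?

Substitute y = 350 - x into f(x,y) = x^2 + y^2:
g(x) = x^2 + (350 - x)^2 = 2x^2 - 700x + 122500
g'(x) = 4x - 700 = 0  =>  x = 175
y = 350 - 175 = 175
Minimum value = 175^2 + 175^2 = 61250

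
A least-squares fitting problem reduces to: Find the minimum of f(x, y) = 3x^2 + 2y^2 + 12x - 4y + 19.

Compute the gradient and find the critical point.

f(x,y) = 3x^2 + 2y^2 + 12x - 4y + 19
df/dx = 6x + (12) = 0  =>  x = -2
df/dy = 4y + (-4) = 0  =>  y = 1
f(-2, 1) = 3*(-2)^2 + 2*(1)^2 + 12*(-2) + -4*(1) + 19 = 5
Hessian is diagonal with entries 6, 4 > 0, so this is a minimum.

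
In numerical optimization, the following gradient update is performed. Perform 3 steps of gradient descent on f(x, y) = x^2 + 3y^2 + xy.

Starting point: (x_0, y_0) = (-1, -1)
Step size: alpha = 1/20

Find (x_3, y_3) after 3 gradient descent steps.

f(x,y) = x^2 + 3y^2 + xy
grad_x = 2x + 1y, grad_y = 6y + 1x
Step 1: grad = (-3, -7), (-17/20, -13/20)
Step 2: grad = (-47/20, -19/4), (-293/400, -33/80)
Step 3: grad = (-751/400, -1283/400), (-5109/8000, -2017/8000)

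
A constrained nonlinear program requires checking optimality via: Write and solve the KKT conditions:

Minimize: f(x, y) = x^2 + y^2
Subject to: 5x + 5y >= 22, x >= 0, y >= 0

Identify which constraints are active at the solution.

KKT conditions for min x^2 + y^2 s.t. 5x + 5y >= 22, x >= 0, y >= 0:
Stationarity: 2x = mu*5 + mu_x, 2y = mu*5 + mu_y, with mu, mu_x, mu_y >= 0
Complementary slackness: mu*(5x + 5y - 22) = 0, mu_x*x = 0, mu_y*y = 0
(0, 0) is infeasible (5*0 + 5*0 < 22), so if mu = 0 stationarity would force x = mu_x/2 >= 0, y = mu_y/2 >= 0 with mu_x*x = mu_y*y = 0, i.e. x = y = 0: contradiction. Hence mu > 0 and 5x + 5y = 22 is active.
Try x > 0, y > 0 (so mu_x = mu_y = 0): x = 5*mu/2, y = 5*mu/2
Substitute: 5*(5*mu/2) + 5*(5*mu/2) = 22
  mu*50/2 = 22 => mu = 22/25
x* = 11/5 > 0, y* = 11/5 > 0, consistent with mu_x = mu_y = 0.
f is convex and the constraints are linear, so this KKT point is the global minimum.
f* = 242/25
Active constraints: 5x + 5y >= 22 (holds with equality, mu = 22/25 > 0); x >= 0 and y >= 0 are inactive (mu_x = mu_y = 0).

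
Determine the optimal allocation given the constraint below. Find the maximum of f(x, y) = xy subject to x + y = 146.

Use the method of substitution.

Substitute y = 146 - x into f(x,y) = xy:
g(x) = x(146 - x) = 146x - x^2
g'(x) = 146 - 2x = 0  =>  x = 73
y = 146 - 73 = 73
Maximum value = 73 * 73 = 5329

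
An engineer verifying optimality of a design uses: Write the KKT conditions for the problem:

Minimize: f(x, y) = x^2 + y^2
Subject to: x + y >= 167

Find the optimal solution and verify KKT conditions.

KKT conditions for min x^2 + y^2 s.t. x + y >= 167:
Stationarity: 2x = mu, 2y = mu
So x = y = mu/2.
Complementary slackness: mu*(x + y - 167) = 0
Primal feasibility: x + y >= 167; dual feasibility: mu >= 0
If mu = 0 then x = y = 0, but 0 + 0 < 167 is infeasible, so the constraint is active.
Constraint active: x + y = 2*(mu/2) = 167 => mu = 167
x = y = 167/2, f = 27889/2
Verify: stationarity 2*(167/2) = 167 = mu; primal 167/2 + 167/2 = 167 >= 167; dual mu = 167 >= 0; complementary slackness 167*(167 - 167) = 0. All KKT conditions hold.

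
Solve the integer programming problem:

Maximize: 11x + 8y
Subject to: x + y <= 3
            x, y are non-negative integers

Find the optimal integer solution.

Objective: 11x + 8y, constraint: x + y <= 3
Coefficient of x is 11 >= coefficient of y is 8, so allocate the entire budget to x.
Optimal: x = 3, y = 0, value = 33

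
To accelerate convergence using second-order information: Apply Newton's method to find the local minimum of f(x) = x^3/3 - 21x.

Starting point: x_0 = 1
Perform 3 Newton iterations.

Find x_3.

f(x) = x^3/3 - 21x
f'(x) = x^2 - 21, f''(x) = 2x
Newton update: x_{n+1} = x_n - (x_n^2 - 21)/(2*x_n)
Step 1: x_0 = 1, f'=-20, f''=2, x_1 = 11
Step 2: x_1 = 11, f'=100, f''=22, x_2 = 71/11
Step 3: x_2 = 71/11, f'=2500/121, f''=142/11, x_3 = 3791/781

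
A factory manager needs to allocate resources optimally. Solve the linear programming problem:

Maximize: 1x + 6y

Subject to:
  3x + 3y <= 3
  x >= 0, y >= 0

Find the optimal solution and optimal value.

The feasible region has vertices at [(0, 0), (1, 0), (0, 1)].
Checking objective 1x + 6y at each vertex:
  (0, 0): 1*0 + 6*0 = 0
  (1, 0): 1*1 + 6*0 = 1
  (0, 1): 1*0 + 6*1 = 6
Maximum is 6 at (0, 1).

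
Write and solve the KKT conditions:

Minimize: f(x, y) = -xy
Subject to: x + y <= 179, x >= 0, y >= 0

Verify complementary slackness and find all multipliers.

Problem: min -xy s.t. x + y <= 179 (multiplier lambda), x >= 0 (mu_x), y >= 0 (mu_y)
KKT stationarity: -y + lambda - mu_x = 0, -x + lambda - mu_y = 0, with lambda, mu_x, mu_y >= 0
Complementary slackness: lambda*(x + y - 179) = 0, mu_x*x = 0, mu_y*y = 0
If lambda = 0: y = -mu_x <= 0 and x = -mu_y <= 0 force x = y = 0 with f = 0; but x = y = 179/2 is feasible with f = -32041/4 < 0, so this is not the minimum. Hence lambda > 0 and x + y = 179.
Try x > 0, y > 0 (so mu_x = mu_y = 0): y = lambda, x = lambda => x = y = lambda
x + y = 179 => 2*lambda = 179 => lambda = 179/2
x* = y* = 179/2 > 0, consistent with mu_x = mu_y = 0.
(Any feasible point with x = 0 or y = 0 has f = 0 > -32041/4, so the minimum is not on those boundaries.)
min(-xy) = -32041/4 (i.e. max xy = 32041/4)
Multipliers: lambda = 179/2, mu_x = 0, mu_y = 0
Complementary slackness: lambda*(x + y - 179) = 179/2*(179/2 + 179/2 - 179) = 0, mu_x*x = 0*179/2 = 0, mu_y*y = 0*179/2 = 0. Satisfied.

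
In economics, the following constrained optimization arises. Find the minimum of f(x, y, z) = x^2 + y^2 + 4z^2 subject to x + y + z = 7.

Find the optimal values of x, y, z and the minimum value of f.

Using Lagrange multipliers on f = x^2 + y^2 + 4z^2 with constraint x + y + z = 7:
Conditions: 2*1*x = lambda, 2*1*y = lambda, 2*4*z = lambda
So x = lambda/2, y = lambda/2, z = lambda/8
Substituting into constraint: lambda * (9/8) = 7
lambda = 56/9
x = 28/9, y = 28/9, z = 7/9
Minimum value = 196/9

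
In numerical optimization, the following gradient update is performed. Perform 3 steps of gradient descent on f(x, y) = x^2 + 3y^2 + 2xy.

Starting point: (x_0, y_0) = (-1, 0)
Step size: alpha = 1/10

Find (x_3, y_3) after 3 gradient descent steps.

f(x,y) = x^2 + 3y^2 + 2xy
grad_x = 2x + 2y, grad_y = 6y + 2x
Step 1: grad = (-2, -2), (-4/5, 1/5)
Step 2: grad = (-6/5, -2/5), (-17/25, 6/25)
Step 3: grad = (-22/25, 2/25), (-74/125, 29/125)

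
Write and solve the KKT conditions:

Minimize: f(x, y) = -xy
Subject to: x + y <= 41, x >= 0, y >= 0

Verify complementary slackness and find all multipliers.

Problem: min -xy s.t. x + y <= 41 (multiplier lambda), x >= 0 (mu_x), y >= 0 (mu_y)
KKT stationarity: -y + lambda - mu_x = 0, -x + lambda - mu_y = 0, with lambda, mu_x, mu_y >= 0
Complementary slackness: lambda*(x + y - 41) = 0, mu_x*x = 0, mu_y*y = 0
If lambda = 0: y = -mu_x <= 0 and x = -mu_y <= 0 force x = y = 0 with f = 0; but x = y = 41/2 is feasible with f = -1681/4 < 0, so this is not the minimum. Hence lambda > 0 and x + y = 41.
Try x > 0, y > 0 (so mu_x = mu_y = 0): y = lambda, x = lambda => x = y = lambda
x + y = 41 => 2*lambda = 41 => lambda = 41/2
x* = y* = 41/2 > 0, consistent with mu_x = mu_y = 0.
(Any feasible point with x = 0 or y = 0 has f = 0 > -1681/4, so the minimum is not on those boundaries.)
min(-xy) = -1681/4 (i.e. max xy = 1681/4)
Multipliers: lambda = 41/2, mu_x = 0, mu_y = 0
Complementary slackness: lambda*(x + y - 41) = 41/2*(41/2 + 41/2 - 41) = 0, mu_x*x = 0*41/2 = 0, mu_y*y = 0*41/2 = 0. Satisfied.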